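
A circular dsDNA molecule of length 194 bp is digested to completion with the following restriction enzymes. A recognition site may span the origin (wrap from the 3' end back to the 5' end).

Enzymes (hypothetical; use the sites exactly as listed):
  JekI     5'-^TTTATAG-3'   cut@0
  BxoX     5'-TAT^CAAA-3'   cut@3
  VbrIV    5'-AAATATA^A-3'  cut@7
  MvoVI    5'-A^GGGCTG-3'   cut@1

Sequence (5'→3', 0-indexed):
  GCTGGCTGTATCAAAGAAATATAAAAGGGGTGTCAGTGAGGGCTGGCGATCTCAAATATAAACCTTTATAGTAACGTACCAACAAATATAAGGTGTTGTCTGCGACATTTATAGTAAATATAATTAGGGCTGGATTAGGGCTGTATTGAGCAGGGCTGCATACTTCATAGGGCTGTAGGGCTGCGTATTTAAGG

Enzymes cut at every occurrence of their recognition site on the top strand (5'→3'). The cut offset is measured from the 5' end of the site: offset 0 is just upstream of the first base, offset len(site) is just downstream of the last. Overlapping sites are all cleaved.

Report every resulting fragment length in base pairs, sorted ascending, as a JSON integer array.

Site scan:
  JekI (TTTATAG, off=0): starts [64, 107] → cuts [64, 107]
  BxoX (TATCAAA, off=3): starts [8] → cuts [11]
  VbrIV (AAATATAA, off=7): starts [16, 53, 83, 115] → cuts [23, 60, 90, 122]
  MvoVI (AGGGCTG, off=1): starts [38, 125, 136, 151, 168, 176, 191] → cuts [39, 126, 137, 152, 169, 177, 192]

Pooled cuts: [11, 23, 39, 60, 64, 90, 107, 122, 126, 137, 152, 169, 177, 192]

Fragment lengths:
  11→23: 12 bp
  23→39: 16 bp
  39→60: 21 bp
  60→64: 4 bp
  64→90: 26 bp
  90→107: 17 bp
  107→122: 15 bp
  122→126: 4 bp
  126→137: 11 bp
  137→152: 15 bp
  152→169: 17 bp
  169→177: 8 bp
  177→192: 15 bp
  192→11 (wrap): 194-192+11 = 13 bp

[4,4,8,11,12,13,15,15,15,16,17,17,21,26]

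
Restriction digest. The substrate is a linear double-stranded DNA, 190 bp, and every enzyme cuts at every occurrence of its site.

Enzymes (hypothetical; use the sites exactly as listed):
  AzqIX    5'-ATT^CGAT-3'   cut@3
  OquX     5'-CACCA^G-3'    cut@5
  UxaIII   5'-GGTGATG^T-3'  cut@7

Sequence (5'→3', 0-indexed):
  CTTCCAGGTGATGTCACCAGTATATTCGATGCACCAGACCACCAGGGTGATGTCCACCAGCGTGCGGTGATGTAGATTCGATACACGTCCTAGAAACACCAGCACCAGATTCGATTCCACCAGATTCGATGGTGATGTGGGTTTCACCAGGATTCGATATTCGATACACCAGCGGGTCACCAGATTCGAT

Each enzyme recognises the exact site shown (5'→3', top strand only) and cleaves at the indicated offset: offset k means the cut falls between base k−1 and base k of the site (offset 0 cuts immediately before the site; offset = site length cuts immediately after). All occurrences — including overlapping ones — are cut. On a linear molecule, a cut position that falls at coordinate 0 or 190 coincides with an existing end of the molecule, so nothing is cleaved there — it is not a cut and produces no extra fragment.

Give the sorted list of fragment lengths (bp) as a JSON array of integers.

[4,4,4,4,5,6,6,6,7,7,7,8,8,10,10,11,11,11,12,13,13,23]

Site scan:
  AzqIX ATTCGAT/3: at [23, 75, 108, 123, 151, 158, 183] ⇒ [26, 78, 111, 126, 154, 161, 186]
  OquX CACCAG/5: at [14, 31, 39, 54, 96, 102, 117, 144, 166, 177] ⇒ [19, 36, 44, 59, 101, 107, 122, 149, 171, 182]
  UxaIII GGTGATGT/7: at [6, 45, 65, 130] ⇒ [13, 52, 72, 137]

All cut coordinates (distinct, sorted): [13, 19, 26, 36, 44, 52, 59, 72, 78, 101, 107, 111, 122, 126, 137, 149, 154, 161, 171, 182, 186]

Fragment lengths:
  [0,13): 13 bp
  [13,19): 6 bp
  [19,26): 7 bp
  [26,36): 10 bp
  [36,44): 8 bp
  [44,52): 8 bp
  [52,59): 7 bp
  [59,72): 13 bp
  [72,78): 6 bp
  [78,101): 23 bp
  [101,107): 6 bp
  [107,111): 4 bp
  [111,122): 11 bp
  [122,126): 4 bp
  [126,137): 11 bp
  [137,149): 12 bp
  [149,154): 5 bp
  [154,161): 7 bp
  [161,171): 10 bp
  [171,182): 11 bp
  [182,186): 4 bp
  [186,190): 4 bp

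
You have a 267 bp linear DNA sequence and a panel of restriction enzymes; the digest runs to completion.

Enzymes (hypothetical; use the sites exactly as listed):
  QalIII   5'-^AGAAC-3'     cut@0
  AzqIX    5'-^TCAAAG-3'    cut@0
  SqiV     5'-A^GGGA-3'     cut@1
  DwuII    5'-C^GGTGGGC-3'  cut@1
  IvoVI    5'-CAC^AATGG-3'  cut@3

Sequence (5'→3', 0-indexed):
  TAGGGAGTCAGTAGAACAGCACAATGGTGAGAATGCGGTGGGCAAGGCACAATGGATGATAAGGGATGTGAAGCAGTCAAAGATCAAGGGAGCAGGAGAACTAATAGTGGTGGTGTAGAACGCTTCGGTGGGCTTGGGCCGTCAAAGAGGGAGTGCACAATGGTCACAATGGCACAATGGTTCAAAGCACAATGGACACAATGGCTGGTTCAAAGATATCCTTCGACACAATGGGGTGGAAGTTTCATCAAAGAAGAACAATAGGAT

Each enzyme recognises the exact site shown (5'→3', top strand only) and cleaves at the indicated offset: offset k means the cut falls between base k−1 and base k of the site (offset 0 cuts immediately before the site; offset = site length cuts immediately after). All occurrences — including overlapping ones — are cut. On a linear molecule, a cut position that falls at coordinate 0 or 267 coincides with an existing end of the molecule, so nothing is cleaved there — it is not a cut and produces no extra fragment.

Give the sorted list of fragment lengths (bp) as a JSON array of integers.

[2,6,7,7,8,9,9,9,9,10,10,10,10,10,11,12,13,14,14,14,15,18,20,20]

Site scan:
  QalIII AGAAC/0: at [12, 96, 116, 254] ⇒ [12, 96, 116, 254]
  AzqIX TCAAAG/0: at [76, 141, 181, 209, 247] ⇒ [76, 141, 181, 209, 247]
  SqiV AGGGA/1: at [1, 61, 86, 147] ⇒ [2, 62, 87, 148]
  DwuII CGGTGGGC/1: at [35, 125] ⇒ [36, 126]
  IvoVI CACAATGG/3: at [19, 47, 155, 164, 172, 187, 196, 226] ⇒ [22, 50, 158, 167, 175, 190, 199, 229]

All cut coordinates (distinct, sorted): [2, 12, 22, 36, 50, 62, 76, 87, 96, 116, 126, 141, 148, 158, 167, 175, 181, 190, 199, 209, 229, 247, 254]

Fragment lengths:
  [0,2): 2 bp
  [2,12): 10 bp
  [12,22): 10 bp
  [22,36): 14 bp
  [36,50): 14 bp
  [50,62): 12 bp
  [62,76): 14 bp
  [76,87): 11 bp
  [87,96): 9 bp
  [96,116): 20 bp
  [116,126): 10 bp
  [126,141): 15 bp
  [141,148): 7 bp
  [148,158): 10 bp
  [158,167): 9 bp
  [167,175): 8 bp
  [175,181): 6 bp
  [181,190): 9 bp
  [190,199): 9 bp
  [199,209): 10 bp
  [209,229): 20 bp
  [229,247): 18 bp
  [247,254): 7 bp
  [254,267): 13 bp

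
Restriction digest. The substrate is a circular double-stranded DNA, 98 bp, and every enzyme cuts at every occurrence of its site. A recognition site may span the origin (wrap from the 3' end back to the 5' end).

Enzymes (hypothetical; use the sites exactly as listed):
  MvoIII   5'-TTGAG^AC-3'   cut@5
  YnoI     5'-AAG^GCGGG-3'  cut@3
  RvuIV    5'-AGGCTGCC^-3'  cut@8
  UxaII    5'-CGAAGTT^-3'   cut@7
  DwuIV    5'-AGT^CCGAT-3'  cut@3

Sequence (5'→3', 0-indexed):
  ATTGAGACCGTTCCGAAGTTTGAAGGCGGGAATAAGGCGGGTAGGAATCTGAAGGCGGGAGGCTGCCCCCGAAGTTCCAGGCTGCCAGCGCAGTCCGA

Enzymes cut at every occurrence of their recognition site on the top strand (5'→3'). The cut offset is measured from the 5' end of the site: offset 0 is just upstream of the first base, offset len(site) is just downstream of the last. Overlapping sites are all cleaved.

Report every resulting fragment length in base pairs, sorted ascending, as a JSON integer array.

Scan for sites:
  MvoIII (TTGAGAC, off=5): starts [1] → cuts [6]
  YnoI (AAGGCGGG, off=3): starts [22, 33, 51] → cuts [25, 36, 54]
  RvuIV (AGGCTGCC, off=8): starts [59, 78] → cuts [67, 86]
  UxaII (CGAAGTT, off=7): starts [13, 69] → cuts [20, 76]
  DwuIV (AGTCCGAT, off=3): no sites

All cut coordinates (distinct, sorted): [6, 20, 25, 36, 54, 67, 76, 86]

Fragments:
  6→20: 14 bp
  20→25: 5 bp
  25→36: 11 bp
  36→54: 18 bp
  54→67: 13 bp
  67→76: 9 bp
  76→86: 10 bp
  86→6 (wrap): 98-86+6 = 18 bp

[5,9,10,11,13,14,18,18]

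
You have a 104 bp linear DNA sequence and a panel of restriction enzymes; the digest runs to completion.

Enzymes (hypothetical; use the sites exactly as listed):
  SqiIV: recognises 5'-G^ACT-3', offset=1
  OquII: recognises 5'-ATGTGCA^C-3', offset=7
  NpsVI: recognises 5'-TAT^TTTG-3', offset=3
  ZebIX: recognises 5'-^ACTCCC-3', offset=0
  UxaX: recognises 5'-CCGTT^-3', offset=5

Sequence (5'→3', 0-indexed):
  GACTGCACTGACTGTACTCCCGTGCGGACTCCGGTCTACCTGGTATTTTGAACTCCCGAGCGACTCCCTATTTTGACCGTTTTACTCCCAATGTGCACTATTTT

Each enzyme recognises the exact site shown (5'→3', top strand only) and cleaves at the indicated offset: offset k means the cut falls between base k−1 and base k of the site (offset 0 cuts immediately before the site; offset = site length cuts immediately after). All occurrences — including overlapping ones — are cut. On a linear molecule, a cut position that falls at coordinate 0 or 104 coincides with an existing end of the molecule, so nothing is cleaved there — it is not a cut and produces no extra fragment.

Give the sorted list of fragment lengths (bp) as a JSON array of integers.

Scan for sites:
  SqiIV GACT/1: at [0, 9, 26, 61] ⇒ [1, 10, 27, 62]
  OquII ATGTGCAC/7: at [90] ⇒ [97]
  NpsVI TATTTTG/3: at [43, 68] ⇒ [46, 71]
  ZebIX ACTCCC/0: at [15, 51, 62, 83] ⇒ [15, 51, 62, 83]
  UxaX CCGTT/5: at [76] ⇒ [81]

All cut coordinates (distinct, sorted): [1, 10, 15, 27, 46, 51, 62, 71, 81, 83, 97]

Fragment lengths:
  [0,1): 1 bp
  [1,10): 9 bp
  [10,15): 5 bp
  [15,27): 12 bp
  [27,46): 19 bp
  [46,51): 5 bp
  [51,62): 11 bp
  [62,71): 9 bp
  [71,81): 10 bp
  [81,83): 2 bp
  [83,97): 14 bp
  [97,104): 7 bp

[1,2,5,5,7,9,9,10,11,12,14,19]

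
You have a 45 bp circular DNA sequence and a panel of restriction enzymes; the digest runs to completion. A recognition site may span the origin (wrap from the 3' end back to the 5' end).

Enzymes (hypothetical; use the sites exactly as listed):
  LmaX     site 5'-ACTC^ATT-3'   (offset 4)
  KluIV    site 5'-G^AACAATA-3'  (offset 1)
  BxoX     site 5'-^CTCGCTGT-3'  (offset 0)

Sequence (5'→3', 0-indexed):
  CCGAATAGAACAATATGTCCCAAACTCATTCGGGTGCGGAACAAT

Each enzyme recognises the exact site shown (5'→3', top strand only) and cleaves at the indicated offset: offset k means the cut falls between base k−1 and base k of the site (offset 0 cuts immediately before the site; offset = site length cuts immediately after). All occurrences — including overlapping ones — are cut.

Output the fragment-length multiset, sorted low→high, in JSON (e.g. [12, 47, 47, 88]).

[19,26]

Site scan:
  LmaX ACTCATT/4: at [23] ⇒ [27]
  KluIV GAACAATA/1: at [7] ⇒ [8]
  BxoX (CTCGCTGT, off=0): no sites

All cut coordinates (distinct, sorted): [8, 27]

Fragment lengths:
  8→27: 19 bp
  27→8 (wrap): 45-27+8 = 26 bp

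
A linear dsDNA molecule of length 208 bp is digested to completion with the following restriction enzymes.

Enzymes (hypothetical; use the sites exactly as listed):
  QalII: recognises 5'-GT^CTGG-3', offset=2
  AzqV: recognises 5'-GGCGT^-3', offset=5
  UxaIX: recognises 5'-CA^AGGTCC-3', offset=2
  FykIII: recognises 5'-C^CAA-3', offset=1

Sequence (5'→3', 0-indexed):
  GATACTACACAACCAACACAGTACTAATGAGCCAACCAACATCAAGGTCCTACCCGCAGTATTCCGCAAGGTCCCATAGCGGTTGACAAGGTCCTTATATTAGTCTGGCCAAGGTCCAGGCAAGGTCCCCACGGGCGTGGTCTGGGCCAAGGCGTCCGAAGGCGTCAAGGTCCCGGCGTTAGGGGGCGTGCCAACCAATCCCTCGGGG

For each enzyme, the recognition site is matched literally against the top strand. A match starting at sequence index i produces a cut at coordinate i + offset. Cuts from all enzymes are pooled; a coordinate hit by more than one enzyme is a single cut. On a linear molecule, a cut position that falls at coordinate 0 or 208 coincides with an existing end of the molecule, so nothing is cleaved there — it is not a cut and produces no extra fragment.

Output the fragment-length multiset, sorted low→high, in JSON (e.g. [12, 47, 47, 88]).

[2,2,2,3,4,4,5,6,8,8,10,10,11,12,13,13,16,16,19,20,24]

Site scan:
  QalII GTCTGG/2: at [102, 139] ⇒ [104, 141]
  AzqV GGCGT/5: at [133, 150, 160, 174, 184] ⇒ [138, 155, 165, 179, 189]
  UxaIX CAAGGTCC/2: at [42, 66, 86, 109, 120, 165] ⇒ [44, 68, 88, 111, 122, 167]
  FykIII CCAA/1: at [12, 31, 35, 108, 146, 190, 194] ⇒ [13, 32, 36, 109, 147, 191, 195]

All cut coordinates (distinct, sorted): [13, 32, 36, 44, 68, 88, 104, 109, 111, 122, 138, 141, 147, 155, 165, 167, 179, 189, 191, 195]

Fragment lengths:
  [0,13): 13 bp
  [13,32): 19 bp
  [32,36): 4 bp
  [36,44): 8 bp
  [44,68): 24 bp
  [68,88): 20 bp
  [88,104): 16 bp
  [104,109): 5 bp
  [109,111): 2 bp
  [111,122): 11 bp
  [122,138): 16 bp
  [138,141): 3 bp
  [141,147): 6 bp
  [147,155): 8 bp
  [155,165): 10 bp
  [165,167): 2 bp
  [167,179): 12 bp
  [179,189): 10 bp
  [189,191): 2 bp
  [191,195): 4 bp
  [195,208): 13 bp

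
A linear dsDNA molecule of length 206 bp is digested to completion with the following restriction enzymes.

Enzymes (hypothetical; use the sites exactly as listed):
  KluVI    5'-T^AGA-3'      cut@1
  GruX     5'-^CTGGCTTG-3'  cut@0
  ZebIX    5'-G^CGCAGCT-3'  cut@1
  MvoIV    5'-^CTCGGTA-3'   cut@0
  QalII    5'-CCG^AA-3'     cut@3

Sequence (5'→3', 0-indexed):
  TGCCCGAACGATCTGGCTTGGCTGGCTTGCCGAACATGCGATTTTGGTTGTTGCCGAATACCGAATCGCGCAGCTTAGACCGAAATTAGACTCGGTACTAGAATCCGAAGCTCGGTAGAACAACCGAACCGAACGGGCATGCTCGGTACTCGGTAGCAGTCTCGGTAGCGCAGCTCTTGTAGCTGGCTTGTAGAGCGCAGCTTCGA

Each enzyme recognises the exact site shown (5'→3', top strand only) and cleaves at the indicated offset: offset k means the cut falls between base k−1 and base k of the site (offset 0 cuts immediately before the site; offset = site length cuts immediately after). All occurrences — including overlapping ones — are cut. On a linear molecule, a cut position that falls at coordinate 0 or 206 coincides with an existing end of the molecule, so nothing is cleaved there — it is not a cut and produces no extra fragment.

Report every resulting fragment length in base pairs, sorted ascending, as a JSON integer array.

[3,3,4,5,5,5,6,6,6,6,7,7,8,8,8,9,9,9,10,10,11,11,12,14,24]

Per-enzyme occurrences:
  KluVI (TAGA, off=1): starts [75, 86, 98, 115, 190] → cuts [76, 87, 99, 116, 191]
  GruX (CTGGCTTG, off=0): starts [12, 21, 182] → cuts [12, 21, 182]
  ZebIX (GCGCAGCT, off=1): starts [67, 167, 194] → cuts [68, 168, 195]
  MvoIV (CTCGGTA, off=0): starts [90, 110, 141, 148, 160] → cuts [90, 110, 141, 148, 160]
  QalII (CCGAA, off=3): starts [3, 29, 53, 60, 79, 104, 123, 128] → cuts [6, 32, 56, 63, 82, 107, 126, 131]

All cut coordinates (distinct, sorted): [6, 12, 21, 32, 56, 63, 68, 76, 82, 87, 90, 99, 107, 110, 116, 126, 131, 141, 148, 160, 168, 182, 191, 195]

Fragments:
  [0,6): 6 bp
  [6,12): 6 bp
  [12,21): 9 bp
  [21,32): 11 bp
  [32,56): 24 bp
  [56,63): 7 bp
  [63,68): 5 bp
  [68,76): 8 bp
  [76,82): 6 bp
  [82,87): 5 bp
  [87,90): 3 bp
  [90,99): 9 bp
  [99,107): 8 bp
  [107,110): 3 bp
  [110,116): 6 bp
  [116,126): 10 bp
  [126,131): 5 bp
  [131,141): 10 bp
  [141,148): 7 bp
  [148,160): 12 bp
  [160,168): 8 bp
  [168,182): 14 bp
  [182,191): 9 bp
  [191,195): 4 bp
  [195,206): 11 bp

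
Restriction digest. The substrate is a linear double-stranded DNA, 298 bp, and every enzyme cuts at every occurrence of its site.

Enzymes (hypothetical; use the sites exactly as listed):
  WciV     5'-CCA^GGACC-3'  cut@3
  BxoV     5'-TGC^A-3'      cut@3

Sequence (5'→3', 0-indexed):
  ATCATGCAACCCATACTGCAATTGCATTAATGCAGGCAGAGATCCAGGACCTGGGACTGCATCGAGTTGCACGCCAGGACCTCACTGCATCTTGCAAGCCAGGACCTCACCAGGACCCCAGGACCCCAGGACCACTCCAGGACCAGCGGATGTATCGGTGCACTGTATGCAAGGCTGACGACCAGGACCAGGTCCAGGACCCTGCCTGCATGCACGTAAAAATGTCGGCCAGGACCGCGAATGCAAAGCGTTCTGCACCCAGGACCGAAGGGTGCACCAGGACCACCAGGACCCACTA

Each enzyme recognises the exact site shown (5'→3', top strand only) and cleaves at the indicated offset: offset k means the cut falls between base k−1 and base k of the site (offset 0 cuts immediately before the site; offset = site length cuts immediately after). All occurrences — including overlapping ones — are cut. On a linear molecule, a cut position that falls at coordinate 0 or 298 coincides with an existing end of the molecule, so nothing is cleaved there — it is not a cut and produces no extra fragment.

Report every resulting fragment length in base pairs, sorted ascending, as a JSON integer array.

[4,4,5,6,6,6,7,7,8,8,8,9,9,10,10,11,11,12,12,12,12,13,13,13,14,14,14,18,22]

Per-enzyme occurrences:
  WciV (CCAGGACC, off=3): starts [43, 73, 98, 109, 117, 125, 136, 181, 193, 228, 258, 276, 285] → cuts [46, 76, 101, 112, 120, 128, 139, 184, 196, 231, 261, 279, 288]
  BxoV (TGCA, off=3): starts [4, 16, 22, 30, 57, 67, 85, 92, 158, 167, 206, 210, 241, 253, 272] → cuts [7, 19, 25, 33, 60, 70, 88, 95, 161, 170, 209, 213, 244, 256, 275]

All cut coordinates (distinct, sorted): [7, 19, 25, 33, 46, 60, 70, 76, 88, 95, 101, 112, 120, 128, 139, 161, 170, 184, 196, 209, 213, 231, 244, 256, 261, 275, 279, 288]

Fragments:
  [0,7): 7 bp
  [7,19): 12 bp
  [19,25): 6 bp
  [25,33): 8 bp
  [33,46): 13 bp
  [46,60): 14 bp
  [60,70): 10 bp
  [70,76): 6 bp
  [76,88): 12 bp
  [88,95): 7 bp
  [95,101): 6 bp
  [101,112): 11 bp
  [112,120): 8 bp
  [120,128): 8 bp
  [128,139): 11 bp
  [139,161): 22 bp
  [161,170): 9 bp
  [170,184): 14 bp
  [184,196): 12 bp
  [196,209): 13 bp
  [209,213): 4 bp
  [213,231): 18 bp
  [231,244): 13 bp
  [244,256): 12 bp
  [256,261): 5 bp
  [261,275): 14 bp
  [275,279): 4 bp
  [279,288): 9 bp
  [288,298): 10 bp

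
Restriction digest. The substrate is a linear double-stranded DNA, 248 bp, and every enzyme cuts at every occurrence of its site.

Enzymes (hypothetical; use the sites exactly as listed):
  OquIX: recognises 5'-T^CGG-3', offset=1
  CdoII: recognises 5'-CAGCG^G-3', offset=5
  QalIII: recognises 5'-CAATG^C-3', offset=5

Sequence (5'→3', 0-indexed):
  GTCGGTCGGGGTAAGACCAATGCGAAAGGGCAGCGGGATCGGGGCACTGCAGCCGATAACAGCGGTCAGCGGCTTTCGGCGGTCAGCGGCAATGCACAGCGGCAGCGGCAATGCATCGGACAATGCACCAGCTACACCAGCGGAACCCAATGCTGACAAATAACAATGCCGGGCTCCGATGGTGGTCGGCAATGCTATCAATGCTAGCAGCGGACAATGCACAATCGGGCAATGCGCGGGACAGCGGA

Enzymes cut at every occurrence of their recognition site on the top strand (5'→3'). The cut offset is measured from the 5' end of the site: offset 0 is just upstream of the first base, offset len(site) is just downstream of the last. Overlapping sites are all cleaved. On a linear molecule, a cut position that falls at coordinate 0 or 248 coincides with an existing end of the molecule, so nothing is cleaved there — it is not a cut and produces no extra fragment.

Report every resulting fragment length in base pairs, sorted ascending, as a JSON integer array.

[2,2,3,4,4,5,6,6,6,6,7,7,7,8,9,9,9,9,10,12,12,13,16,16,17,18,25]

Site scan:
  OquIX (TCGG, off=1): starts [1, 5, 38, 75, 115, 185, 224] → cuts [2, 6, 39, 76, 116, 186, 225]
  CdoII (CAGCGG, off=5): starts [30, 59, 66, 83, 96, 102, 137, 207, 241] → cuts [35, 64, 71, 88, 101, 107, 142, 212, 246]
  QalIII (CAATGC, off=5): starts [17, 89, 108, 120, 147, 163, 189, 198, 214, 229] → cuts [22, 94, 113, 125, 152, 168, 194, 203, 219, 234]

All cut coordinates (distinct, sorted): [2, 6, 22, 35, 39, 64, 71, 76, 88, 94, 101, 107, 113, 116, 125, 142, 152, 168, 186, 194, 203, 212, 219, 225, 234, 246]

Fragment lengths:
  [0,2): 2 bp
  [2,6): 4 bp
  [6,22): 16 bp
  [22,35): 13 bp
  [35,39): 4 bp
  [39,64): 25 bp
  [64,71): 7 bp
  [71,76): 5 bp
  [76,88): 12 bp
  [88,94): 6 bp
  [94,101): 7 bp
  [101,107): 6 bp
  [107,113): 6 bp
  [113,116): 3 bp
  [116,125): 9 bp
  [125,142): 17 bp
  [142,152): 10 bp
  [152,168): 16 bp
  [168,186): 18 bp
  [186,194): 8 bp
  [194,203): 9 bp
  [203,212): 9 bp
  [212,219): 7 bp
  [219,225): 6 bp
  [225,234): 9 bp
  [234,246): 12 bp
  [246,248): 2 bp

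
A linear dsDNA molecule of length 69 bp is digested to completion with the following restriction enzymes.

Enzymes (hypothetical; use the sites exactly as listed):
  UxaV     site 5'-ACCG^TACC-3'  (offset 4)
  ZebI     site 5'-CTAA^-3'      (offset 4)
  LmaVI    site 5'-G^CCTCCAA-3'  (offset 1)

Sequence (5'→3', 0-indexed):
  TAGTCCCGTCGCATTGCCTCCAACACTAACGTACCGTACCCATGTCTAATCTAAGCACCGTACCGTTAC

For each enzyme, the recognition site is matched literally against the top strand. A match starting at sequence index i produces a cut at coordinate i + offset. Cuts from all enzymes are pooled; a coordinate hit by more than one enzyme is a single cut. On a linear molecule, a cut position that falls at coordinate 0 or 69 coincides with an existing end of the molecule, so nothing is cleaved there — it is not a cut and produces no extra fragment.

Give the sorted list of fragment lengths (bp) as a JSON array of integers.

Per-enzyme occurrences:
  UxaV (ACCGTACC, off=4): starts [32, 56] → cuts [36, 60]
  ZebI (CTAA, off=4): starts [25, 45, 50] → cuts [29, 49, 54]
  LmaVI (GCCTCCAA, off=1): starts [15] → cuts [16]

All cut coordinates (distinct, sorted): [16, 29, 36, 49, 54, 60]

Fragment lengths:
  [0,16): 16 bp
  [16,29): 13 bp
  [29,36): 7 bp
  [36,49): 13 bp
  [49,54): 5 bp
  [54,60): 6 bp
  [60,69): 9 bp

[5,6,7,9,13,13,16]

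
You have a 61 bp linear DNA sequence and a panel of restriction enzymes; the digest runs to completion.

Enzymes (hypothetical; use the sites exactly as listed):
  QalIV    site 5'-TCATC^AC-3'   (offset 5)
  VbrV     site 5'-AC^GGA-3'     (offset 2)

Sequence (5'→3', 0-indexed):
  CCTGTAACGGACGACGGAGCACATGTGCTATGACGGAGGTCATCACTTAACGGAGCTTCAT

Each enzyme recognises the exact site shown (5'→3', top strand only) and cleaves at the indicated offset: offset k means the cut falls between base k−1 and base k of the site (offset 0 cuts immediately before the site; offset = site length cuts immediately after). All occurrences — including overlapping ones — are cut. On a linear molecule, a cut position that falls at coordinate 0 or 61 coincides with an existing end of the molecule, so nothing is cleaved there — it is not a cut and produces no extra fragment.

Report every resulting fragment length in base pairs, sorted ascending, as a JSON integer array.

[7,7,8,10,10,19]

Per-enzyme occurrences:
  QalIV TCATCAC/5: at [39] ⇒ [44]
  VbrV ACGGA/2: at [6, 13, 32, 49] ⇒ [8, 15, 34, 51]

All cut coordinates (distinct, sorted): [8, 15, 34, 44, 51]

Fragment lengths:
  [0,8): 8 bp
  [8,15): 7 bp
  [15,34): 19 bp
  [34,44): 10 bp
  [44,51): 7 bp
  [51,61): 10 bp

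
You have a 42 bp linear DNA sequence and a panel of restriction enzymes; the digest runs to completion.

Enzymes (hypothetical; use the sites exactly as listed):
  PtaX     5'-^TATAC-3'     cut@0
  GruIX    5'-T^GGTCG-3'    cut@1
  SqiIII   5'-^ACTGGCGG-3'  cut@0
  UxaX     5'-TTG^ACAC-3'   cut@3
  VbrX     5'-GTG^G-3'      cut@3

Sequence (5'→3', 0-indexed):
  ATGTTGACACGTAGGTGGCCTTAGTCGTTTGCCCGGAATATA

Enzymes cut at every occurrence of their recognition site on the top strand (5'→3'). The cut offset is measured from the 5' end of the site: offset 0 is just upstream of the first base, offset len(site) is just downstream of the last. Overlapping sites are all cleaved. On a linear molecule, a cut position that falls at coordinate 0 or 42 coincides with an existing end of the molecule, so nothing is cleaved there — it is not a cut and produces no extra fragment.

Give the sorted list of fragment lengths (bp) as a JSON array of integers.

Per-enzyme occurrences:
  PtaX (TATAC, off=0): no sites
  GruIX (TGGTCG, off=1): no sites
  SqiIII (ACTGGCGG, off=0): no sites
  UxaX TTGACAC/3: at [3] ⇒ [6]
  VbrX GTGG/3: at [14] ⇒ [17]

All cut coordinates (distinct, sorted): [6, 17]

Fragment lengths:
  [0,6): 6 bp
  [6,17): 11 bp
  [17,42): 25 bp

[6,11,25]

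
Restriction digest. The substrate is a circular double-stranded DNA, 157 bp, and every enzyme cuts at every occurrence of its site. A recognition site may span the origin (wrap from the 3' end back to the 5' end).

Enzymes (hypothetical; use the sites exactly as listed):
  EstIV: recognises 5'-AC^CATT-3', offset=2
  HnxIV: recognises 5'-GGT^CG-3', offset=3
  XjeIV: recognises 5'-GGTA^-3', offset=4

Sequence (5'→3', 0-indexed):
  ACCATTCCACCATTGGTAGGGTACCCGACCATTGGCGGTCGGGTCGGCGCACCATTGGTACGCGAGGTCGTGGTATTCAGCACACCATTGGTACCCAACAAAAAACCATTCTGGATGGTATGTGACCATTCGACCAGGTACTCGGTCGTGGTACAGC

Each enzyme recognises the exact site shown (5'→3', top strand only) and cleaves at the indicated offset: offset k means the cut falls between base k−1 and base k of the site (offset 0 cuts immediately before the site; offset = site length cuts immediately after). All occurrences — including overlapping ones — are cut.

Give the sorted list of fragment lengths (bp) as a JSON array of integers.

[5,5,6,6,6,6,7,7,8,8,8,8,8,8,10,10,13,14,14]

Per-enzyme occurrences:
  EstIV ACCATT/2: at [0, 8, 27, 50, 83, 104, 124] ⇒ [2, 10, 29, 52, 85, 106, 126]
  HnxIV GGTCG/3: at [36, 41, 65, 143] ⇒ [39, 44, 68, 146]
  XjeIV GGTA/4: at [14, 19, 56, 71, 89, 116, 136, 149] ⇒ [18, 23, 60, 75, 93, 120, 140, 153]

Pooled cuts: [2, 10, 18, 23, 29, 39, 44, 52, 60, 68, 75, 85, 93, 106, 120, 126, 140, 146, 153]

Fragment lengths:
  2→10: 8 bp
  10→18: 8 bp
  18→23: 5 bp
  23→29: 6 bp
  29→39: 10 bp
  39→44: 5 bp
  44→52: 8 bp
  52→60: 8 bp
  60→68: 8 bp
  68→75: 7 bp
  75→85: 10 bp
  85→93: 8 bp
  93→106: 13 bp
  106→120: 14 bp
  120→126: 6 bp
  126→140: 14 bp
  140→146: 6 bp
  146→153: 7 bp
  153→2 (wrap): 157-153+2 = 6 bp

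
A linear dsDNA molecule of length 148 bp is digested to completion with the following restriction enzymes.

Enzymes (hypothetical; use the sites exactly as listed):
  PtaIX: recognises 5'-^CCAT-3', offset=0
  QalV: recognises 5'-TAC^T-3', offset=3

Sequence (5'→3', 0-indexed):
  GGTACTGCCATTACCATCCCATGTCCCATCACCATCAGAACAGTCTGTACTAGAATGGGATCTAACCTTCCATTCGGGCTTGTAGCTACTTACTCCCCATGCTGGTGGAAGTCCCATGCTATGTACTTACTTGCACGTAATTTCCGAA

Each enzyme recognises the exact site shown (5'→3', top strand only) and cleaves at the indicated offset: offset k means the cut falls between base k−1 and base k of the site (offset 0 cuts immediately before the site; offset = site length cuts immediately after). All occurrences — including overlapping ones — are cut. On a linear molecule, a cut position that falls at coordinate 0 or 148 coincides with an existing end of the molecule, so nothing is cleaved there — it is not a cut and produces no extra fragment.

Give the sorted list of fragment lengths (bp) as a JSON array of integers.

[2,3,4,4,5,5,6,6,7,13,17,18,19,19,20]

Scan for sites:
  PtaIX CCAT/0: at [7, 13, 18, 25, 31, 69, 96, 113] ⇒ [7, 13, 18, 25, 31, 69, 96, 113]
  QalV TACT/3: at [2, 47, 86, 90, 123, 127] ⇒ [5, 50, 89, 93, 126, 130]

Pooled cuts: [5, 7, 13, 18, 25, 31, 50, 69, 89, 93, 96, 113, 126, 130]

Fragments:
  [0,5): 5 bp
  [5,7): 2 bp
  [7,13): 6 bp
  [13,18): 5 bp
  [18,25): 7 bp
  [25,31): 6 bp
  [31,50): 19 bp
  [50,69): 19 bp
  [69,89): 20 bp
  [89,93): 4 bp
  [93,96): 3 bp
  [96,113): 17 bp
  [113,126): 13 bp
  [126,130): 4 bp
  [130,148): 18 bp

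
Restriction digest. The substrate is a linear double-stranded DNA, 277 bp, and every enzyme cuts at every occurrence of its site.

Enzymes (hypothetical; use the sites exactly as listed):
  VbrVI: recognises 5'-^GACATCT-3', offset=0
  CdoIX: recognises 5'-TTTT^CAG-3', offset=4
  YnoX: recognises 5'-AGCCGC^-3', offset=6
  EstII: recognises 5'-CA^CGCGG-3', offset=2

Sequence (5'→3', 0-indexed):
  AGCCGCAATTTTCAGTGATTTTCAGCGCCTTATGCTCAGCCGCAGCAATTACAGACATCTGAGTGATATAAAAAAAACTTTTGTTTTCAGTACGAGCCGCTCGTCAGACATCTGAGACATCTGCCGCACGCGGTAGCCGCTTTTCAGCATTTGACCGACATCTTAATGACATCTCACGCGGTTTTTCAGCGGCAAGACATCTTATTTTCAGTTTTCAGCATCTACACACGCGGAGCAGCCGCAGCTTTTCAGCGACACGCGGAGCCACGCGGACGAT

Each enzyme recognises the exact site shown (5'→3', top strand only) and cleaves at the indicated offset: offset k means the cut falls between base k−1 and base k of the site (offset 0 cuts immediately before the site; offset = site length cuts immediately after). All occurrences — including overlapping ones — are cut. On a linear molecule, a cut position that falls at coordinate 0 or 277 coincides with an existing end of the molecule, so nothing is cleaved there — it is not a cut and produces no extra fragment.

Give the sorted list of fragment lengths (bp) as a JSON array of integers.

Per-enzyme occurrences:
  VbrVI GACATCT/0: at [53, 106, 115, 156, 167, 195] ⇒ [53, 106, 115, 156, 167, 195]
  CdoIX TTTTCAG/4: at [8, 18, 83, 140, 182, 204, 211, 245] ⇒ [12, 22, 87, 144, 186, 208, 215, 249]
  YnoX AGCCGC/6: at [0, 37, 94, 134, 236] ⇒ [6, 43, 100, 140, 242]
  EstII CACGCGG/2: at [126, 174, 226, 255, 265] ⇒ [128, 176, 228, 257, 267]

All cut coordinates (distinct, sorted): [6, 12, 22, 43, 53, 87, 100, 106, 115, 128, 140, 144, 156, 167, 176, 186, 195, 208, 215, 228, 242, 249, 257, 267]

Fragment lengths:
  [0,6): 6 bp
  [6,12): 6 bp
  [12,22): 10 bp
  [22,43): 21 bp
  [43,53): 10 bp
  [53,87): 34 bp
  [87,100): 13 bp
  [100,106): 6 bp
  [106,115): 9 bp
  [115,128): 13 bp
  [128,140): 12 bp
  [140,144): 4 bp
  [144,156): 12 bp
  [156,167): 11 bp
  [167,176): 9 bp
  [176,186): 10 bp
  [186,195): 9 bp
  [195,208): 13 bp
  [208,215): 7 bp
  [215,228): 13 bp
  [228,242): 14 bp
  [242,249): 7 bp
  [249,257): 8 bp
  [257,267): 10 bp
  [267,277): 10 bp

[4,6,6,6,7,7,8,9,9,9,10,10,10,10,10,11,12,12,13,13,13,13,14,21,34]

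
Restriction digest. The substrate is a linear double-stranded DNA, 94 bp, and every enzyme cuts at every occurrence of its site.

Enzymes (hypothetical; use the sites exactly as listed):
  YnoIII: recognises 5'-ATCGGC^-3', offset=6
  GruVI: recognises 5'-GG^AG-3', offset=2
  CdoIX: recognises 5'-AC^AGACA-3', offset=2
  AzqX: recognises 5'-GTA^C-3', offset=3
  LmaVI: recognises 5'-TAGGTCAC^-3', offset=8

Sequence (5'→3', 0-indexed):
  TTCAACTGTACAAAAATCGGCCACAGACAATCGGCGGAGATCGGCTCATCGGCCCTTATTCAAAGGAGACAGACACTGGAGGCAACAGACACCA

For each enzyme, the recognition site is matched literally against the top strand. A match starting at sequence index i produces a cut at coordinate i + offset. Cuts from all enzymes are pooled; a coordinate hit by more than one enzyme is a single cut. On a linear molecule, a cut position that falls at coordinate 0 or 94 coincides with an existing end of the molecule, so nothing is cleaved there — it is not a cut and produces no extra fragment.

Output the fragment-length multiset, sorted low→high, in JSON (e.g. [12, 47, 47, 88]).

Per-enzyme occurrences:
  YnoIII (ATCGGC, off=6): starts [15, 29, 39, 47] → cuts [21, 35, 45, 53]
  GruVI (GGAG, off=2): starts [35, 64, 77] → cuts [37, 66, 79]
  CdoIX (ACAGACA, off=2): starts [22, 68, 84] → cuts [24, 70, 86]
  AzqX (GTAC, off=3): starts [7] → cuts [10]
  LmaVI (TAGGTCAC, off=8): no sites

Pooled cuts: [10, 21, 24, 35, 37, 45, 53, 66, 70, 79, 86]

Fragments:
  [0,10): 10 bp
  [10,21): 11 bp
  [21,24): 3 bp
  [24,35): 11 bp
  [35,37): 2 bp
  [37,45): 8 bp
  [45,53): 8 bp
  [53,66): 13 bp
  [66,70): 4 bp
  [70,79): 9 bp
  [79,86): 7 bp
  [86,94): 8 bp

[2,3,4,7,8,8,8,9,10,11,11,13]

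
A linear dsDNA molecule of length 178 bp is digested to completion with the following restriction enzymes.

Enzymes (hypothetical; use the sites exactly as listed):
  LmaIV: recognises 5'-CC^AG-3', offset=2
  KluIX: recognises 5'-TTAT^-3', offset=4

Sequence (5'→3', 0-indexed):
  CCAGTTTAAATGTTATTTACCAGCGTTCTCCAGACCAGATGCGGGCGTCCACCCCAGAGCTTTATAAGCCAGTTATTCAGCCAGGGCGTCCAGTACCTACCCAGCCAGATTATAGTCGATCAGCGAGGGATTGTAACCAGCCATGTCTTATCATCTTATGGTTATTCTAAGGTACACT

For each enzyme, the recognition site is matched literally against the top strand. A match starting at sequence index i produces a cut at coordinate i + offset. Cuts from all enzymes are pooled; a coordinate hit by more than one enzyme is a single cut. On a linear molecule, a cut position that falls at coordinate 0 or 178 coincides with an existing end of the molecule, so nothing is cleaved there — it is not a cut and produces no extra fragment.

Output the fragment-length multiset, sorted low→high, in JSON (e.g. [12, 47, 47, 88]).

[2,4,5,5,5,6,6,6,7,8,9,10,10,11,13,13,14,19,25]

Site scan:
  LmaIV CCAG/2: at [0, 19, 29, 34, 53, 68, 80, 89, 100, 104, 136] ⇒ [2, 21, 31, 36, 55, 70, 82, 91, 102, 106, 138]
  KluIX TTAT/4: at [12, 61, 72, 109, 147, 155, 161] ⇒ [16, 65, 76, 113, 151, 159, 165]

All cut coordinates (distinct, sorted): [2, 16, 21, 31, 36, 55, 65, 70, 76, 82, 91, 102, 106, 113, 138, 151, 159, 165]

Fragments:
  [0,2): 2 bp
  [2,16): 14 bp
  [16,21): 5 bp
  [21,31): 10 bp
  [31,36): 5 bp
  [36,55): 19 bp
  [55,65): 10 bp
  [65,70): 5 bp
  [70,76): 6 bp
  [76,82): 6 bp
  [82,91): 9 bp
  [91,102): 11 bp
  [102,106): 4 bp
  [106,113): 7 bp
  [113,138): 25 bp
  [138,151): 13 bp
  [151,159): 8 bp
  [159,165): 6 bp
  [165,178): 13 bp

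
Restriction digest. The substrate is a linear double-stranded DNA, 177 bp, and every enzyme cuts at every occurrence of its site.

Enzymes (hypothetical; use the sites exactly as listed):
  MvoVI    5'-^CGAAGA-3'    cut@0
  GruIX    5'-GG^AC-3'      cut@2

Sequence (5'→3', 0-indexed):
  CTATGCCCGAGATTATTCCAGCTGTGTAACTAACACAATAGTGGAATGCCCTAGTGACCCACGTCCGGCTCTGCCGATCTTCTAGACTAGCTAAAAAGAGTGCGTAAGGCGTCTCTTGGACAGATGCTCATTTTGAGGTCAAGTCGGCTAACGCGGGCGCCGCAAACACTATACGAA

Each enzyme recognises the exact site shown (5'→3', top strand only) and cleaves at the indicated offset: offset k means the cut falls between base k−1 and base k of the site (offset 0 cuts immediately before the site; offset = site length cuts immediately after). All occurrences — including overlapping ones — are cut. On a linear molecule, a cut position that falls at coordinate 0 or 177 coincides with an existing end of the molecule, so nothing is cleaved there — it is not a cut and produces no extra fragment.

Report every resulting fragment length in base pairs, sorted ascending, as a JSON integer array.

Scan for sites:
  MvoVI (CGAAGA, off=0): no sites
  GruIX (GGAC, off=2): starts [117] → cuts [119]

All cut coordinates (distinct, sorted): [119]

Fragments:
  [0,119): 119 bp
  [119,177): 58 bp

[58,119]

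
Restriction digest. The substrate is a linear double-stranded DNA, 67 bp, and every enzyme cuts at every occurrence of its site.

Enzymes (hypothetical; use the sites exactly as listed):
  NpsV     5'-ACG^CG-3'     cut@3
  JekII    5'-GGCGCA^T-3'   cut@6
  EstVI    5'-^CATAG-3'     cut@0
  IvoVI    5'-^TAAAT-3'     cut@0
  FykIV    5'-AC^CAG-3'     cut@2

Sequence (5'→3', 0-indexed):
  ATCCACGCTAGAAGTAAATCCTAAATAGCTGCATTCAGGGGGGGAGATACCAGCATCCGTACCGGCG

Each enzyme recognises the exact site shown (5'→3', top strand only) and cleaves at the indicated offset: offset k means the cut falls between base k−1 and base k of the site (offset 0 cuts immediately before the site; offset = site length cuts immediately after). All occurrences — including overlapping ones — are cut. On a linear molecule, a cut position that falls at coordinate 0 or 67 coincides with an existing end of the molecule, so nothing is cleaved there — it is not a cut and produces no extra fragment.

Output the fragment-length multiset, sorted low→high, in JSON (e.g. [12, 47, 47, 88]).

Site scan:
  NpsV (ACGCG, off=3): no sites
  JekII (GGCGCAT, off=6): no sites
  EstVI (CATAG, off=0): no sites
  IvoVI TAAAT/0: at [14, 21] ⇒ [14, 21]
  FykIV ACCAG/2: at [48] ⇒ [50]

All cut coordinates (distinct, sorted): [14, 21, 50]

Fragments:
  [0,14): 14 bp
  [14,21): 7 bp
  [21,50): 29 bp
  [50,67): 17 bp

[7,14,17,29]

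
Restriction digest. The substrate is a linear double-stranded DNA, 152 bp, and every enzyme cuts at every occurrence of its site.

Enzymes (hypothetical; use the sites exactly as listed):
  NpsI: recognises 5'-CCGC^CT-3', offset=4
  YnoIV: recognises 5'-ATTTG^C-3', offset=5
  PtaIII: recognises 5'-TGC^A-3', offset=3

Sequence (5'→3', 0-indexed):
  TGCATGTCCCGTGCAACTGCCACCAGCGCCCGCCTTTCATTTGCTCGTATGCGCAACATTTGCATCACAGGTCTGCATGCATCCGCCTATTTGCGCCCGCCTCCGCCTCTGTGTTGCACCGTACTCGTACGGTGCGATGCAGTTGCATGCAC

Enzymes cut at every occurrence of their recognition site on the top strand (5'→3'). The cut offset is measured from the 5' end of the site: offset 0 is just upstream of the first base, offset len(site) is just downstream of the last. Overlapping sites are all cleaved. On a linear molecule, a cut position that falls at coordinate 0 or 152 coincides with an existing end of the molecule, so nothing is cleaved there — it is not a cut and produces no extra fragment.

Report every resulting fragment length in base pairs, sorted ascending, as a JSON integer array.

[1,2,3,4,4,6,6,6,7,7,10,11,11,13,19,19,23]

Per-enzyme occurrences:
  NpsI CCGCCT/4: at [29, 82, 96, 102] ⇒ [33, 86, 100, 106]
  YnoIV ATTTGC/5: at [38, 57, 88] ⇒ [43, 62, 93]
  PtaIII TGCA/3: at [0, 11, 60, 73, 77, 114, 137, 143, 147] ⇒ [3, 14, 63, 76, 80, 117, 140, 146, 150]

Pooled cuts: [3, 14, 33, 43, 62, 63, 76, 80, 86, 93, 100, 106, 117, 140, 146, 150]

Fragment lengths:
  [0,3): 3 bp
  [3,14): 11 bp
  [14,33): 19 bp
  [33,43): 10 bp
  [43,62): 19 bp
  [62,63): 1 bp
  [63,76): 13 bp
  [76,80): 4 bp
  [80,86): 6 bp
  [86,93): 7 bp
  [93,100): 7 bp
  [100,106): 6 bp
  [106,117): 11 bp
  [117,140): 23 bp
  [140,146): 6 bp
  [146,150): 4 bp
  [150,152): 2 bp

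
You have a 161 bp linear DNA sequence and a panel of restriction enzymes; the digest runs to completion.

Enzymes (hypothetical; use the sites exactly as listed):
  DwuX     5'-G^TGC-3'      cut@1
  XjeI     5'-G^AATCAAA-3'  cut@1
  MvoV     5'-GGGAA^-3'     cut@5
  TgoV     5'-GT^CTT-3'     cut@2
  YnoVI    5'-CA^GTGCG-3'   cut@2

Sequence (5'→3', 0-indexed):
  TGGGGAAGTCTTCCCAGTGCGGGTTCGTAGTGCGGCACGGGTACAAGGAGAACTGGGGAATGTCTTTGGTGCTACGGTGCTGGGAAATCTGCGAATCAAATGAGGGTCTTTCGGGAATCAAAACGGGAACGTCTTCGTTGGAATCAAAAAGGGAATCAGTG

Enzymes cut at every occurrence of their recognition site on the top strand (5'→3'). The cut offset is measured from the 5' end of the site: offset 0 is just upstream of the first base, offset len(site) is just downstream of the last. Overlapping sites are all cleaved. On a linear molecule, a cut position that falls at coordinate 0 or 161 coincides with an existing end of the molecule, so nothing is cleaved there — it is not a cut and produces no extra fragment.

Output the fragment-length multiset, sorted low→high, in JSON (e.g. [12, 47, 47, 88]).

[1,2,2,3,3,6,6,7,7,7,8,8,9,9,12,13,14,14,30]

Site scan:
  DwuX GTGC/1: at [16, 29, 68, 76] ⇒ [17, 30, 69, 77]
  XjeI GAATCAAA/1: at [92, 114, 140] ⇒ [93, 115, 141]
  MvoV GGGAA/5: at [2, 55, 81, 112, 124, 150] ⇒ [7, 60, 86, 117, 129, 155]
  TgoV GTCTT/2: at [7, 61, 105, 130] ⇒ [9, 63, 107, 132]
  YnoVI CAGTGCG/2: at [14] ⇒ [16]

Pooled cuts: [7, 9, 16, 17, 30, 60, 63, 69, 77, 86, 93, 107, 115, 117, 129, 132, 141, 155]

Fragments:
  [0,7): 7 bp
  [7,9): 2 bp
  [9,16): 7 bp
  [16,17): 1 bp
  [17,30): 13 bp
  [30,60): 30 bp
  [60,63): 3 bp
  [63,69): 6 bp
  [69,77): 8 bp
  [77,86): 9 bp
  [86,93): 7 bp
  [93,107): 14 bp
  [107,115): 8 bp
  [115,117): 2 bp
  [117,129): 12 bp
  [129,132): 3 bp
  [132,141): 9 bp
  [141,155): 14 bp
  [155,161): 6 bp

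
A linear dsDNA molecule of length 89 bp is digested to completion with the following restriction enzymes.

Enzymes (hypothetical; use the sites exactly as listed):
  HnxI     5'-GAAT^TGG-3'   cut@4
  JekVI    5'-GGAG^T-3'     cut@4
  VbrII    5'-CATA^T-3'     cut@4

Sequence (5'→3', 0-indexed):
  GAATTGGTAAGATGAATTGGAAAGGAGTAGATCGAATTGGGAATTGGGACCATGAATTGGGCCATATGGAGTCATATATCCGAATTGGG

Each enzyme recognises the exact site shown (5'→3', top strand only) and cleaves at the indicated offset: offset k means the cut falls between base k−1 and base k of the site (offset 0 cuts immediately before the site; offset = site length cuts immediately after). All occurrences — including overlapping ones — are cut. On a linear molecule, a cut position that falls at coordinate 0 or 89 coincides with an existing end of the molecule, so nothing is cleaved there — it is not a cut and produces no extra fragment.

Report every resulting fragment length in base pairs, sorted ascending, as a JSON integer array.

Site scan:
  HnxI (GAATTGG, off=4): starts [0, 13, 33, 40, 53, 81] → cuts [4, 17, 37, 44, 57, 85]
  JekVI (GGAGT, off=4): starts [23, 67] → cuts [27, 71]
  VbrII (CATAT, off=4): starts [62, 72] → cuts [66, 76]

Pooled cuts: [4, 17, 27, 37, 44, 57, 66, 71, 76, 85]

Fragments:
  [0,4): 4 bp
  [4,17): 13 bp
  [17,27): 10 bp
  [27,37): 10 bp
  [37,44): 7 bp
  [44,57): 13 bp
  [57,66): 9 bp
  [66,71): 5 bp
  [71,76): 5 bp
  [76,85): 9 bp
  [85,89): 4 bp

[4,4,5,5,7,9,9,10,10,13,13]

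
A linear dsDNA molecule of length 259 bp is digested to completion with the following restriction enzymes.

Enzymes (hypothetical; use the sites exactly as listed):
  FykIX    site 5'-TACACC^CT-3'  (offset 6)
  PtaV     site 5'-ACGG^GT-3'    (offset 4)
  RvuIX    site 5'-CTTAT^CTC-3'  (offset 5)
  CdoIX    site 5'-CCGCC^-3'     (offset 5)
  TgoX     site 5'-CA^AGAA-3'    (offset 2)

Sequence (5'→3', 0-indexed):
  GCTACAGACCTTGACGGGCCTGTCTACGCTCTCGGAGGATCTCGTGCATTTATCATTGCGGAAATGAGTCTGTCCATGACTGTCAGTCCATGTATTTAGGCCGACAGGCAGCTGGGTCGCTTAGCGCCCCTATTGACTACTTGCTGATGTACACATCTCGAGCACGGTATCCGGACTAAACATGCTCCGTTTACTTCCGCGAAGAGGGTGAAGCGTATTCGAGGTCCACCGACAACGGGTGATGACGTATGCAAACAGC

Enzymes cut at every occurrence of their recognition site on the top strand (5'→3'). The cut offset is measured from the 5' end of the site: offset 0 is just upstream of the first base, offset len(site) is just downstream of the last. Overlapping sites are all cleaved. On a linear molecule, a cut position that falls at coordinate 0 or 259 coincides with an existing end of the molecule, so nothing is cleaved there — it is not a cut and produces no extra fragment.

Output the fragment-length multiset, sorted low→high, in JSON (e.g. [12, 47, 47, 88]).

Scan for sites:
  FykIX (TACACCCT, off=6): no sites
  PtaV (ACGGGT, off=4): starts [234] → cuts [238]
  RvuIX (CTTATCTC, off=5): no sites
  CdoIX (CCGCC, off=5): no sites
  TgoX (CAAGAA, off=2): no sites

Pooled cuts: [238]

Fragments:
  [0,238): 238 bp
  [238,259): 21 bp

[21,238]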